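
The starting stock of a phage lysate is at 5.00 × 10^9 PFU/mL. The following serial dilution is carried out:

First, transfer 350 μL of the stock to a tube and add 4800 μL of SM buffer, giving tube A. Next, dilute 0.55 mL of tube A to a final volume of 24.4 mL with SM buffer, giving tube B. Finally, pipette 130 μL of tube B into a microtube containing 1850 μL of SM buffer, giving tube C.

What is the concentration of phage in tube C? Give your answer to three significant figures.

Step 1: 350 μL + 4800 μL = 5150 μL total → factor 5150/350 = 14.714
Step 2: 0.55 mL brought to 24.4 mL → factor 24.4/0.55 = 44.364
Step 3: 130 μL + 1850 μL = 1980 μL total → factor 1980/130 = 15.231
Overall dilution factor = 14.714 × 44.364 × 15.231 = 9942.3
Final = 5.00 × 10^9 PFU/mL / 9942.3 = 5.03 × 10^5 PFU/mL

5.03 × 10^5 PFU/mL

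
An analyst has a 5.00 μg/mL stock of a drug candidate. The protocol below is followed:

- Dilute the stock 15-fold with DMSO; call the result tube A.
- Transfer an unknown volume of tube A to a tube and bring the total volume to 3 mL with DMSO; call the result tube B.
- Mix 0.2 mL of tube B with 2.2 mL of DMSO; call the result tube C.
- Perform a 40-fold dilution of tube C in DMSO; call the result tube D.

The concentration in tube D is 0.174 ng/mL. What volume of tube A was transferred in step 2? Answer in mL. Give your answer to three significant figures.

0.752 mL

Step 1: 15-fold → factor 15
Step 2: v brought to 3 mL → factor = 3 mL/v
Step 3: 0.2 mL + 2.2 mL = 2.4 mL total → factor 2.4/0.2 = 12
Step 4: 40-fold → factor 40
Product of known-step factors = 7200
Overall factor = 5.00 μg/mL / (0.174 ng/mL) = 28736
Step-2 factor = 28736 / 7200 = 3.9911
v = 3 mL / 3.9911 = 0.752 mL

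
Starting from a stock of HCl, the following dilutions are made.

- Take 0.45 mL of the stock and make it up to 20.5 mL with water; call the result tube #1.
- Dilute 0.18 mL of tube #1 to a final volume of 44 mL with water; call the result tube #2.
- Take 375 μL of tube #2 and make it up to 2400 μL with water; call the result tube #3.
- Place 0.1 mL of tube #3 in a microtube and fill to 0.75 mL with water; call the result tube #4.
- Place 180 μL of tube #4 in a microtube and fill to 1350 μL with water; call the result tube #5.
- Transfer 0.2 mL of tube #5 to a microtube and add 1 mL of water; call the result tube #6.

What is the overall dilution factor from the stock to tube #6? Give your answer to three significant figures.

Step 1: 0.45 mL brought to 20.5 mL → factor 20.5/0.45 = 45.556
Step 2: 0.18 mL brought to 44 mL → factor 44/0.18 = 244.44
Step 3: 375 μL brought to 2400 μL → factor 2400/375 = 6.4
Step 4: 0.1 mL brought to 0.75 mL → factor 0.75/0.1 = 7.5
Step 5: 180 μL brought to 1350 μL → factor 1350/180 = 7.5
Step 6: 0.2 mL + 1 mL = 1.2 mL total → factor 1.2/0.2 = 6
Overall dilution factor = 45.556 × 244.44 × 6.4 × 7.5 × 7.5 × 6 = 2.4053 × 10^7

2.41 × 10^7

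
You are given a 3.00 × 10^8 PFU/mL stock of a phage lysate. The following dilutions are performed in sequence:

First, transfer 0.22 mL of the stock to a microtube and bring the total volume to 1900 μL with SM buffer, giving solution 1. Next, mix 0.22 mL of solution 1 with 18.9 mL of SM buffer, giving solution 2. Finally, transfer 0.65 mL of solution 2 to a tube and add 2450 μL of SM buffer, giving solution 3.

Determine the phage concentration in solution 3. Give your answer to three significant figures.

8.38 × 10^4 PFU/mL

Step 1: 0.22 mL brought to 1900 μL → factor 1.9/0.22 = 8.6364
Step 2: 0.22 mL + 18.9 mL = 19.12 mL total → factor 19.12/0.22 = 86.909
Step 3: 0.65 mL + 2450 μL = 3.1 mL total → factor 3.1/0.65 = 4.7692
Overall dilution factor = 8.6364 × 86.909 × 4.7692 = 3579.7
Final = 3.00 × 10^8 PFU/mL / 3579.7 = 8.38 × 10^4 PFU/mL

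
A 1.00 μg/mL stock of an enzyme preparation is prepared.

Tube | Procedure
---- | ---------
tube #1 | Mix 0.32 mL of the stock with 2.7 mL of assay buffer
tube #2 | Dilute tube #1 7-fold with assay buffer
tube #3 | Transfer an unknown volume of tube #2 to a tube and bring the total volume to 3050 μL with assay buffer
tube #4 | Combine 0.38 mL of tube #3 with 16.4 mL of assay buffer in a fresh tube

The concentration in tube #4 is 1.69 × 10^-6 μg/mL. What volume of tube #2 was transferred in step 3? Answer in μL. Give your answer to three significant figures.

15.0 μL

Step 1: 0.32 mL + 2.7 mL = 3.02 mL total → factor 3.02/0.32 = 9.4375
Step 2: 7-fold → factor 7
Step 3: v brought to 3050 μL → factor = 3050 μL/v
Step 4: 0.38 mL + 16.4 mL = 16.78 mL total → factor 16.78/0.38 = 44.158
Product of known-step factors = 2917.2
Overall factor = 1.00 μg/mL / (1.69 × 10^-6 μg/mL) = 5.9172 × 10^5
Step-3 factor = 5.9172 × 10^5 / 2917.2 = 202.84
v = 3050 μL / 202.84 = 15.0 μL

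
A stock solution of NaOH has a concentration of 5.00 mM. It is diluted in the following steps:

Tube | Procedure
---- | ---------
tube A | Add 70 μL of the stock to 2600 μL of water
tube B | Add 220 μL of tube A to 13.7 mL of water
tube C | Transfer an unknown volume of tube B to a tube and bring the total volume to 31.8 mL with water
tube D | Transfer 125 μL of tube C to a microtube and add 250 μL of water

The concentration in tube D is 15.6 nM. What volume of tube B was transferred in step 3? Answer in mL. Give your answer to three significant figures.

Step 1: 70 μL + 2600 μL = 2670 μL total → factor 2670/70 = 38.143
Step 2: 220 μL + 13.7 mL = 13920 μL total → factor 13920/220 = 63.273
Step 3: v brought to 31.8 mL → factor = 31.8 mL/v
Step 4: 125 μL + 250 μL = 375 μL total → factor 375/125 = 3
Product of known-step factors = 7240.2
Overall factor = 5.00 mM / (15.6 nM) = 3.2051 × 10^5
Step-3 factor = 3.2051 × 10^5 / 7240.2 = 44.268
v = 31.8 mL / 44.268 = 0.718 mL

0.718 mL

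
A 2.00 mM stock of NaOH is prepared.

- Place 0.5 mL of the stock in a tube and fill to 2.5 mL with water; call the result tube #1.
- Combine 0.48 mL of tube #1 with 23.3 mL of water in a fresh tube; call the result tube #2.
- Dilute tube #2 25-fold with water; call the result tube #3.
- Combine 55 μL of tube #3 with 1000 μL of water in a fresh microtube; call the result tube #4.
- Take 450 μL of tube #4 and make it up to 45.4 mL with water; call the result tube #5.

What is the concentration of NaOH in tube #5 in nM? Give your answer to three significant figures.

Step 1: 0.5 mL brought to 2.5 mL → factor 2.5/0.5 = 5
Step 2: 0.48 mL + 23.3 mL = 23.78 mL total → factor 23.78/0.48 = 49.542
Step 3: 25-fold → factor 25
Step 4: 55 μL + 1000 μL = 1055 μL total → factor 1055/55 = 19.182
Step 5: 450 μL brought to 45.4 mL → factor 45400/450 = 100.89
Overall dilution factor = 5 × 49.542 × 25 × 19.182 × 100.89 = 1.1984 × 10^7
Final = 2.00 mM / 1.1984 × 10^7 = 1.669 × 10^-7 mM = 0.167 nM

0.167 nM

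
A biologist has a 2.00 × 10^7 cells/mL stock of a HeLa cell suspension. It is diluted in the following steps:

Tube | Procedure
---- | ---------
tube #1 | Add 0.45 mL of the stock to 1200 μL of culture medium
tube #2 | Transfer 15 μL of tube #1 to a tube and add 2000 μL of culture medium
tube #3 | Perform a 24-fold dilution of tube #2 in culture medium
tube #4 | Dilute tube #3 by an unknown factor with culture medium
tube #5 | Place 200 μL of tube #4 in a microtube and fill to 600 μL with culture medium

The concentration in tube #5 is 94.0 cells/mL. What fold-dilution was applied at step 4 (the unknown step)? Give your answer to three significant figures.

Step 1: 0.45 mL + 1200 μL = 1.65 mL total → factor 1.65/0.45 = 3.6667
Step 2: 15 μL + 2000 μL = 2015 μL total → factor 2015/15 = 134.33
Step 3: 24-fold → factor 24
Step 4: unknown factor x
Step 5: 200 μL brought to 600 μL → factor 600/200 = 3
Product of known-step factors = 35464
Overall factor = 2.00 × 10^7 cells/mL / (94.0 cells/mL) = 2.1277 × 10^5
x = 2.1277 × 10^5 / 35464 = 6.00

6.00-fold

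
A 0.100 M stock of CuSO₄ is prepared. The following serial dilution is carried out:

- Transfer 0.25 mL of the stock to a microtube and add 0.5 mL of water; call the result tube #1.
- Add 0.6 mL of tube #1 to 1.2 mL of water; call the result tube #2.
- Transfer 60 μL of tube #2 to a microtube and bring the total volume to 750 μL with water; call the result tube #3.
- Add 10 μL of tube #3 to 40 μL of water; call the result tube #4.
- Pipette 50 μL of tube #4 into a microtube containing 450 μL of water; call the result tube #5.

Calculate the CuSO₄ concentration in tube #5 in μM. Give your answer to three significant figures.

17.8 μM

Step 1: 0.25 mL + 0.5 mL = 0.75 mL total → factor 0.75/0.25 = 3
Step 2: 0.6 mL + 1.2 mL = 1.8 mL total → factor 1.8/0.6 = 3
Step 3: 60 μL brought to 750 μL → factor 750/60 = 12.5
Step 4: 10 μL + 40 μL = 50 μL total → factor 50/10 = 5
Step 5: 50 μL + 450 μL = 500 μL total → factor 500/50 = 10
Dilution factor through tube #5 = 3 × 3 × 12.5 × 5 × 10 = 5625
[tube #5] = 0.100 M / 5625 = 1.778 × 10^-5 M = 17.8 μM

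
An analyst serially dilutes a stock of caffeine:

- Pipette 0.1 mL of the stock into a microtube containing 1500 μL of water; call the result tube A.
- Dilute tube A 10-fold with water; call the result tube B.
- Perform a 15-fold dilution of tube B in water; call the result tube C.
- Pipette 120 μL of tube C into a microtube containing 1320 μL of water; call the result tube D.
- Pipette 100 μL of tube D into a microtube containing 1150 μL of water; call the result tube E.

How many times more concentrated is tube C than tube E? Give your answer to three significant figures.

Step 1: 0.1 mL + 1500 μL = 1.6 mL total → factor 1.6/0.1 = 16
Step 2: 10-fold → factor 10
Step 3: 15-fold → factor 15
Step 4: 120 μL + 1320 μL = 1440 μL total → factor 1440/120 = 12
Step 5: 100 μL + 1150 μL = 1250 μL total → factor 1250/100 = 12.5
Dilution factor to tube C = 2400; to tube E = 3.6 × 10^5
[tube C]/[tube E] = (factor to tube E)/(factor to tube C) = 3.6 × 10^5/2400 = 150

150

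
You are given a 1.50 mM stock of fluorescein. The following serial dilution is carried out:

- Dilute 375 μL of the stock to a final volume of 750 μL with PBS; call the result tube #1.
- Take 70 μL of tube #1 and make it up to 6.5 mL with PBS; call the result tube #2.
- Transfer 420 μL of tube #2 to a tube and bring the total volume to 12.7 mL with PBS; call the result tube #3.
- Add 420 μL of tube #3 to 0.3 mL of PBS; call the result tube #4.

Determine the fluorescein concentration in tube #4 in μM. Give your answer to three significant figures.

Step 1: 375 μL brought to 750 μL → factor 750/375 = 2
Step 2: 70 μL brought to 6.5 mL → factor 6500/70 = 92.857
Step 3: 420 μL brought to 12.7 mL → factor 12700/420 = 30.238
Step 4: 420 μL + 0.3 mL = 720 μL total → factor 720/420 = 1.7143
Overall dilution factor = 2 × 92.857 × 30.238 × 1.7143 = 9626.8
Final = 1.50 mM / 9626.8 = 0.0001558 mM = 0.156 μM

0.156 μM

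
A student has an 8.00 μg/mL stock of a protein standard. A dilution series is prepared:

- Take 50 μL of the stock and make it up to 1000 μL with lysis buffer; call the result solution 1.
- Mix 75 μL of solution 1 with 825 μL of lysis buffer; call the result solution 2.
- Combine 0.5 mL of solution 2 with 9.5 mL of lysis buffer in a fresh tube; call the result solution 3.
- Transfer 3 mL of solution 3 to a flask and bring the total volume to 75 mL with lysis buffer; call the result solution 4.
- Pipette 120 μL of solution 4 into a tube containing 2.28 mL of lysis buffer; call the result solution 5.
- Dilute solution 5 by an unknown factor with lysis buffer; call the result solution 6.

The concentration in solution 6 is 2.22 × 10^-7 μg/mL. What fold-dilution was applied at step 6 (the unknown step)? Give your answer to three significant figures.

Step 1: 50 μL brought to 1000 μL → factor 1000/50 = 20
Step 2: 75 μL + 825 μL = 900 μL total → factor 900/75 = 12
Step 3: 0.5 mL + 9.5 mL = 10 mL total → factor 10/0.5 = 20
Step 4: 3 mL brought to 75 mL → factor 75/3 = 25
Step 5: 120 μL + 2.28 mL = 2400 μL total → factor 2400/120 = 20
Step 6: unknown factor x
Product of known-step factors = 2.4 × 10^6
Overall factor = 8.00 μg/mL / (2.22 × 10^-7 μg/mL) = 3.6036 × 10^7
x = 3.6036 × 10^7 / 2.4 × 10^6 = 15.0

15.0-fold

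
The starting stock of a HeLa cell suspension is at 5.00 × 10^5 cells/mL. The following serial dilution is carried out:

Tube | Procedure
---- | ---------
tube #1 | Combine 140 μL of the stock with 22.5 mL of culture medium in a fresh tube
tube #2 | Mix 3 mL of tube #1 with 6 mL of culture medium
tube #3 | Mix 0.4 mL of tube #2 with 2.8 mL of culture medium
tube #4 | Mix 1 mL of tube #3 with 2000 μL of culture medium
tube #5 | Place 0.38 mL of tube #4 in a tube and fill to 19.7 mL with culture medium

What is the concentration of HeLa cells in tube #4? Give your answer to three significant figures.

42.9 cells/mL

Step 1: 140 μL + 22.5 mL = 22640 μL total → factor 22640/140 = 161.71
Step 2: 3 mL + 6 mL = 9 mL total → factor 9/3 = 3
Step 3: 0.4 mL + 2.8 mL = 3.2 mL total → factor 3.2/0.4 = 8
Step 4: 1 mL + 2000 μL = 3 mL total → factor 3/1 = 3
Dilution factor through tube #4 = 161.71 × 3 × 8 × 3 = 11643
[tube #4] = 5.00 × 10^5 cells/mL / 11643 = 42.9 cells/mL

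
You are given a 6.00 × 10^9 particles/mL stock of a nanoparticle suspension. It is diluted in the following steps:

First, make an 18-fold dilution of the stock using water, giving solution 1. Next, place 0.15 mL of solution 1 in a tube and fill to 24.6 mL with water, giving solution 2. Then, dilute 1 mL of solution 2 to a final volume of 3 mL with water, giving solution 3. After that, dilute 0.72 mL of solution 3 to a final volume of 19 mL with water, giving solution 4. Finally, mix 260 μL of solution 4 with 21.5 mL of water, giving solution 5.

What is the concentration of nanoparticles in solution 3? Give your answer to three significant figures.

6.78 × 10^5 particles/mL

Step 1: 18-fold → factor 18
Step 2: 0.15 mL brought to 24.6 mL → factor 24.6/0.15 = 164
Step 3: 1 mL brought to 3 mL → factor 3/1 = 3
Dilution factor through solution 3 = 18 × 164 × 3 = 8856
[solution 3] = 6.00 × 10^9 particles/mL / 8856 = 6.78 × 10^5 particles/mL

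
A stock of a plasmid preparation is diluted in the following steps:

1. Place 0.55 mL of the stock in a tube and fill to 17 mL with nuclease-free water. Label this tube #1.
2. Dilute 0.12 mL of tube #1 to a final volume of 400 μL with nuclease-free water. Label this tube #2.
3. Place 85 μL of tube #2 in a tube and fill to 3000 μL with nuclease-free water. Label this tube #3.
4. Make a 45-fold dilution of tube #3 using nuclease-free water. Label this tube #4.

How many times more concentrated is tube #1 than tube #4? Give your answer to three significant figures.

5.29 × 10^3

Step 1: 0.55 mL brought to 17 mL → factor 17/0.55 = 30.909
Step 2: 0.12 mL brought to 400 μL → factor 0.4/0.12 = 3.3333
Step 3: 85 μL brought to 3000 μL → factor 3000/85 = 35.294
Step 4: 45-fold → factor 45
Dilution factor to tube #1 = 30.909; to tube #4 = 1.6364 × 10^5
[tube #1]/[tube #4] = (factor to tube #4)/(factor to tube #1) = 1.6364 × 10^5/30.909 = 5.29 × 10^3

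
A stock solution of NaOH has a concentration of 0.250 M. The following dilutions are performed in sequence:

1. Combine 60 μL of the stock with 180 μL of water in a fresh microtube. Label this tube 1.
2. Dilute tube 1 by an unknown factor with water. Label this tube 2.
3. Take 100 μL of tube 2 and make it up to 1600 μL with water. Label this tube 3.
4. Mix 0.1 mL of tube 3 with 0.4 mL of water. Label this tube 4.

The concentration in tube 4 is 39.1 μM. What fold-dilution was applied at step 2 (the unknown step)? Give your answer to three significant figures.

Step 1: 60 μL + 180 μL = 240 μL total → factor 240/60 = 4
Step 2: unknown factor x
Step 3: 100 μL brought to 1600 μL → factor 1600/100 = 16
Step 4: 0.1 mL + 0.4 mL = 0.5 mL total → factor 0.5/0.1 = 5
Product of known-step factors = 320
Overall factor = 0.250 M / (39.1 μM) = 6393.9
x = 6393.9 / 320 = 20.0

20.0-fold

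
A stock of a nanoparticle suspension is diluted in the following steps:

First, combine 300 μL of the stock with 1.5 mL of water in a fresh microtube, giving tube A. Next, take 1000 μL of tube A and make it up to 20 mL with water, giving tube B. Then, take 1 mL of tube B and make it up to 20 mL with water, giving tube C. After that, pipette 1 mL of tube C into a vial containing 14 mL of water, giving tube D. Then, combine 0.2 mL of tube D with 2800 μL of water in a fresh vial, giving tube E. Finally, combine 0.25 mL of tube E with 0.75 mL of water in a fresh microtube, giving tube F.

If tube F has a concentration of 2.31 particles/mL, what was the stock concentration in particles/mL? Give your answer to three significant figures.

Step 1: 300 μL + 1.5 mL = 1800 μL total → factor 1800/300 = 6
Step 2: 1000 μL brought to 20 mL → factor 20000/1000 = 20
Step 3: 1 mL brought to 20 mL → factor 20/1 = 20
Step 4: 1 mL + 14 mL = 15 mL total → factor 15/1 = 15
Step 5: 0.2 mL + 2800 μL = 3 mL total → factor 3/0.2 = 15
Step 6: 0.25 mL + 0.75 mL = 1 mL total → factor 1/0.25 = 4
Overall dilution factor = 6 × 20 × 20 × 15 × 15 × 4 = 2.16 × 10^6
Stock = 2.31 particles/mL × 2.16 × 10^6 = 4.99 × 10^6 particles/mL

4.99 × 10^6 particles/mL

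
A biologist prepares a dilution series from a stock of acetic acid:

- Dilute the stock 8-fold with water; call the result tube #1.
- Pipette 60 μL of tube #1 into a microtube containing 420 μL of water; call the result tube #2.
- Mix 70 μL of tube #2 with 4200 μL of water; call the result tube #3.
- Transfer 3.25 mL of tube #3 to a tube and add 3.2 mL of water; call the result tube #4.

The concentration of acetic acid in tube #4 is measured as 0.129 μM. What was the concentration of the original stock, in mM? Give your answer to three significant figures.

0.999 mM

Step 1: 8-fold → factor 8
Step 2: 60 μL + 420 μL = 480 μL total → factor 480/60 = 8
Step 3: 70 μL + 4200 μL = 4270 μL total → factor 4270/70 = 61
Step 4: 3.25 mL + 3.2 mL = 6.45 mL total → factor 6.45/3.25 = 1.9846
Overall dilution factor = 8 × 8 × 61 × 1.9846 = 7747.9
Stock = 0.129 μM × 7747.9 = 999.5 μM = 0.999 mM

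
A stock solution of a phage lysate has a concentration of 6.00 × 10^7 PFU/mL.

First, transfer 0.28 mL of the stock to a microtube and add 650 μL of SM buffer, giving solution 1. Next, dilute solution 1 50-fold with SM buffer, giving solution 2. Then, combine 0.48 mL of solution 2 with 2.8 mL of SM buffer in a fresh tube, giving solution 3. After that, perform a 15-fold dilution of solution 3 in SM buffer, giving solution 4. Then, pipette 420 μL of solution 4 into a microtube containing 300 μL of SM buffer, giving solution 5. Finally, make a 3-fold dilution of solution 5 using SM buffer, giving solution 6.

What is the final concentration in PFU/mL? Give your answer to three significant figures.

Step 1: 0.28 mL + 650 μL = 0.93 mL total → factor 0.93/0.28 = 3.3214
Step 2: 50-fold → factor 50
Step 3: 0.48 mL + 2.8 mL = 3.28 mL total → factor 3.28/0.48 = 6.8333
Step 4: 15-fold → factor 15
Step 5: 420 μL + 300 μL = 720 μL total → factor 720/420 = 1.7143
Step 6: 3-fold → factor 3
Overall dilution factor = 3.3214 × 50 × 6.8333 × 15 × 1.7143 × 3 = 87543
Final = 6.00 × 10^7 PFU/mL / 87543 = 685 PFU/mL

685 PFU/mL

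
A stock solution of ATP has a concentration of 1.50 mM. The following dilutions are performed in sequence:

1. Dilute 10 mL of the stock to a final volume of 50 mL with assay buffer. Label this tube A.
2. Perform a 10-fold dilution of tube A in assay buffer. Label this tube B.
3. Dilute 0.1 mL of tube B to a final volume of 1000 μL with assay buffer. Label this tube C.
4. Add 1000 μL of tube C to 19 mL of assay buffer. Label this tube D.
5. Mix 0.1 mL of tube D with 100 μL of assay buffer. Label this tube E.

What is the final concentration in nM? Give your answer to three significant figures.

75.0 nM

Step 1: 10 mL brought to 50 mL → factor 50/10 = 5
Step 2: 10-fold → factor 10
Step 3: 0.1 mL brought to 1000 μL → factor 1/0.1 = 10
Step 4: 1000 μL + 19 mL = 20000 μL total → factor 20000/1000 = 20
Step 5: 0.1 mL + 100 μL = 0.2 mL total → factor 0.2/0.1 = 2
Overall dilution factor = 5 × 10 × 10 × 20 × 2 = 20000
Final = 1.50 mM / 20000 = 7.500 × 10^-5 mM = 75.0 nM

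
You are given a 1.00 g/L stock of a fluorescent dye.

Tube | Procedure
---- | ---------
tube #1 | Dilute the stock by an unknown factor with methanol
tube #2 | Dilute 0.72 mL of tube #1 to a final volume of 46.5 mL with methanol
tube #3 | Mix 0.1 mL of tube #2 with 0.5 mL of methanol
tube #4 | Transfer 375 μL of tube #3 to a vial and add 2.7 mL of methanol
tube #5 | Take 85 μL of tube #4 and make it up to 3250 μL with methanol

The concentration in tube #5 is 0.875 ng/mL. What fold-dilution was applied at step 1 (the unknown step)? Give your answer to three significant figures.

Step 1: unknown factor x
Step 2: 0.72 mL brought to 46.5 mL → factor 46.5/0.72 = 64.583
Step 3: 0.1 mL + 0.5 mL = 0.6 mL total → factor 0.6/0.1 = 6
Step 4: 375 μL + 2.7 mL = 3075 μL total → factor 3075/375 = 8.2
Step 5: 85 μL brought to 3250 μL → factor 3250/85 = 38.235
Product of known-step factors = 1.2149 × 10^5
Overall factor = 1.00 g/L / (0.875 ng/mL) = 1.1429 × 10^6
x = 1.1429 × 10^6 / 1.2149 × 10^5 = 9.41

9.41-fold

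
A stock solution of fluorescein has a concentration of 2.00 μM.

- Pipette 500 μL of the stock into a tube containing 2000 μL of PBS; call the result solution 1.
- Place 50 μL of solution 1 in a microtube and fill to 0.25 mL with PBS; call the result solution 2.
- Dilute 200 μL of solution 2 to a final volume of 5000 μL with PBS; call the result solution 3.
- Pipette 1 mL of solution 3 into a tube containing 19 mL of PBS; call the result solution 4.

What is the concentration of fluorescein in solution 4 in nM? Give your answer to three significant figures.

Step 1: 500 μL + 2000 μL = 2500 μL total → factor 2500/500 = 5
Step 2: 50 μL brought to 0.25 mL → factor 250/50 = 5
Step 3: 200 μL brought to 5000 μL → factor 5000/200 = 25
Step 4: 1 mL + 19 mL = 20 mL total → factor 20/1 = 20
Overall dilution factor = 5 × 5 × 25 × 20 = 12500
Final = 2.00 μM / 12500 = 0.0001600 μM = 0.160 nM

0.160 nM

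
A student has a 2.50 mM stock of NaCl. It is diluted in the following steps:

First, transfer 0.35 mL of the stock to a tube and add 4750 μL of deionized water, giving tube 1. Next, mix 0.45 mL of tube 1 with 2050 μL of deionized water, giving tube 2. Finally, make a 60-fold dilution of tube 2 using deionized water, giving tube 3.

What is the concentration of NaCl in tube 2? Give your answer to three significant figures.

Step 1: 0.35 mL + 4750 μL = 5.1 mL total → factor 5.1/0.35 = 14.571
Step 2: 0.45 mL + 2050 μL = 2.5 mL total → factor 2.5/0.45 = 5.5556
Dilution factor through tube 2 = 14.571 × 5.5556 = 80.952
[tube 2] = 2.50 mM / 80.952 = 0.0309 mM

0.0309 mM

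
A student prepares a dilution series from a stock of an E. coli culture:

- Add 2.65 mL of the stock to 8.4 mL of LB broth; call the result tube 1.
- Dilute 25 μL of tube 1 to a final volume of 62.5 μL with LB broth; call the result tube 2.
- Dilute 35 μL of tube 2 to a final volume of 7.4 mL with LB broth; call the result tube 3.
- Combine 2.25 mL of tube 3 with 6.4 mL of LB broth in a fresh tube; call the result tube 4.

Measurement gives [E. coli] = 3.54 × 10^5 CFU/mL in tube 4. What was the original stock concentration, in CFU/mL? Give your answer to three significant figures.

Step 1: 2.65 mL + 8.4 mL = 11.05 mL total → factor 11.05/2.65 = 4.1698
Step 2: 25 μL brought to 62.5 μL → factor 62.5/25 = 2.5
Step 3: 35 μL brought to 7.4 mL → factor 7400/35 = 211.43
Step 4: 2.25 mL + 6.4 mL = 8.65 mL total → factor 8.65/2.25 = 3.8444
Overall dilution factor = 4.1698 × 2.5 × 211.43 × 3.8444 = 8473.3
Stock = 3.54 × 10^5 CFU/mL × 8473.3 = 3.00 × 10^9 CFU/mL

3.00 × 10^9 CFU/mL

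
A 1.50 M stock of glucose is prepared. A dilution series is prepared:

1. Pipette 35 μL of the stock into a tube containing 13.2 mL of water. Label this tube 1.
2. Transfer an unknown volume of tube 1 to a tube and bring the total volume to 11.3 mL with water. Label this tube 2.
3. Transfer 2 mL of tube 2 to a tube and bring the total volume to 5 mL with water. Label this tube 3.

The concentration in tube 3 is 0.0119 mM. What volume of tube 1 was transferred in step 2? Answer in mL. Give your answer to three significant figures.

0.0847 mL

Step 1: 35 μL + 13.2 mL = 13235 μL total → factor 13235/35 = 378.14
Step 2: v brought to 11.3 mL → factor = 11.3 mL/v
Step 3: 2 mL brought to 5 mL → factor 5/2 = 2.5
Product of known-step factors = 945.36
Overall factor = 1.50 M / (0.0119 mM) = 1.2605 × 10^5
Step-2 factor = 1.2605 × 10^5 / 945.36 = 133.34
v = 11.3 mL / 133.34 = 0.0847 mL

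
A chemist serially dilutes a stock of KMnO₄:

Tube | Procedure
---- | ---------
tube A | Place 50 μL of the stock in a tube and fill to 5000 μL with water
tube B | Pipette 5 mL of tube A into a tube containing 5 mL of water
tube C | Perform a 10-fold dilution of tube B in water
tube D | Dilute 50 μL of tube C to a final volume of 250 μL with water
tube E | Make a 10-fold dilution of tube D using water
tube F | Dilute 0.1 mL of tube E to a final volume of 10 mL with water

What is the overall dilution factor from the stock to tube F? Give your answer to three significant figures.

Step 1: 50 μL brought to 5000 μL → factor 5000/50 = 100
Step 2: 5 mL + 5 mL = 10 mL total → factor 10/5 = 2
Step 3: 10-fold → factor 10
Step 4: 50 μL brought to 250 μL → factor 250/50 = 5
Step 5: 10-fold → factor 10
Step 6: 0.1 mL brought to 10 mL → factor 10/0.1 = 100
Overall dilution factor = 100 × 2 × 10 × 5 × 10 × 100 = 1 × 10^7

1.00 × 10^7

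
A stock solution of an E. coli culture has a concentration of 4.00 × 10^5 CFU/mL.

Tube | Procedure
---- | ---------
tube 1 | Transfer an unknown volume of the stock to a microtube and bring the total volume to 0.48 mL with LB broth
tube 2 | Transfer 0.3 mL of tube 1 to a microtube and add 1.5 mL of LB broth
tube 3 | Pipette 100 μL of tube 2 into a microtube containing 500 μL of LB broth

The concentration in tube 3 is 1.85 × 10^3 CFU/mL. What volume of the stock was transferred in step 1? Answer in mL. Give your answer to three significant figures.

0.0799 mL

Step 1: v brought to 0.48 mL → factor = 0.48 mL/v
Step 2: 0.3 mL + 1.5 mL = 1.8 mL total → factor 1.8/0.3 = 6
Step 3: 100 μL + 500 μL = 600 μL total → factor 600/100 = 6
Product of known-step factors = 36
Overall factor = 4.00 × 10^5 CFU/mL / (1.85 × 10^3 CFU/mL) = 216.22
Step-1 factor = 216.22 / 36 = 6.006
v = 0.48 mL / 6.006 = 0.0799 mL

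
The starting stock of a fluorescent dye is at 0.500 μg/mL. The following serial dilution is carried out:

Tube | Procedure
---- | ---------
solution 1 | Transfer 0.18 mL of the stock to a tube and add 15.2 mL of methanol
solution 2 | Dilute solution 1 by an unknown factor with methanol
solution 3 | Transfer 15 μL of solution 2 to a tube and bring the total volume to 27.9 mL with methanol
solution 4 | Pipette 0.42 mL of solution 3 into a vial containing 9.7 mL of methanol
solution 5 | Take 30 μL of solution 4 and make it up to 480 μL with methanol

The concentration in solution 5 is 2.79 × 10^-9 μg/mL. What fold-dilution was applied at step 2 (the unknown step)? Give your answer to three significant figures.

2.92-fold

Step 1: 0.18 mL + 15.2 mL = 15.38 mL total → factor 15.38/0.18 = 85.444
Step 2: unknown factor x
Step 3: 15 μL brought to 27.9 mL → factor 27900/15 = 1860
Step 4: 0.42 mL + 9.7 mL = 10.12 mL total → factor 10.12/0.42 = 24.095
Step 5: 30 μL brought to 480 μL → factor 480/30 = 16
Product of known-step factors = 6.127 × 10^7
Overall factor = 0.500 μg/mL / (2.79 × 10^-9 μg/mL) = 1.7921 × 10^8
x = 1.7921 × 10^8 / 6.127 × 10^7 = 2.92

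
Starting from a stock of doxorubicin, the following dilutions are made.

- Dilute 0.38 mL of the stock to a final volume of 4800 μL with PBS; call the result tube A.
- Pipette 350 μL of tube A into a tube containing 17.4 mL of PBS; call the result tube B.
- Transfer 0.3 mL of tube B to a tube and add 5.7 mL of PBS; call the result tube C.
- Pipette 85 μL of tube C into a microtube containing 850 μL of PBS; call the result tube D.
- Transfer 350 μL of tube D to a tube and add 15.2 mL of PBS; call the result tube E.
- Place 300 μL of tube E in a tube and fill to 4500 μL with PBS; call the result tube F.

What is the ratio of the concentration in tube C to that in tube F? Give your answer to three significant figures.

Step 1: 0.38 mL brought to 4800 μL → factor 4.8/0.38 = 12.632
Step 2: 350 μL + 17.4 mL = 17750 μL total → factor 17750/350 = 50.714
Step 3: 0.3 mL + 5.7 mL = 6 mL total → factor 6/0.3 = 20
Step 4: 85 μL + 850 μL = 935 μL total → factor 935/85 = 11
Step 5: 350 μL + 15.2 mL = 15550 μL total → factor 15550/350 = 44.429
Step 6: 300 μL brought to 4500 μL → factor 4500/300 = 15
Dilution factor to tube C = 12812; to tube F = 9.3921 × 10^7
[tube C]/[tube F] = (factor to tube F)/(factor to tube C) = 9.3921 × 10^7/12812 = 7.33 × 10^3

7.33 × 10^3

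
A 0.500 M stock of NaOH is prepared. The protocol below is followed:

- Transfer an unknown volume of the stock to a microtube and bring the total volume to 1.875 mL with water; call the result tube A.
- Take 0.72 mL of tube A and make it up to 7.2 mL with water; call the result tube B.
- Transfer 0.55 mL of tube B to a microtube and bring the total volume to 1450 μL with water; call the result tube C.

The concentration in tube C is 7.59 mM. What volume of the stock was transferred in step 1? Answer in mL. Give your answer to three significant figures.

0.750 mL

Step 1: v brought to 1.875 mL → factor = 1.875 mL/v
Step 2: 0.72 mL brought to 7.2 mL → factor 7.2/0.72 = 10
Step 3: 0.55 mL brought to 1450 μL → factor 1.45/0.55 = 2.6364
Product of known-step factors = 26.364
Overall factor = 0.500 M / (7.59 mM) = 65.876
Step-1 factor = 65.876 / 26.364 = 2.4988
v = 1.875 mL / 2.4988 = 0.750 mL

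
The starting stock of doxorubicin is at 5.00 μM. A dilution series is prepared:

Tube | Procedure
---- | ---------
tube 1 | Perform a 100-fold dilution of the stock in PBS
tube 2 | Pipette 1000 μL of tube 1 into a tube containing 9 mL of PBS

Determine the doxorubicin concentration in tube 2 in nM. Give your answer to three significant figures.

Step 1: 100-fold → factor 100
Step 2: 1000 μL + 9 mL = 10000 μL total → factor 10000/1000 = 10
Overall dilution factor = 100 × 10 = 1000
Final = 5.00 μM / 1000 = 0.005000 μM = 5.00 nM

5.00 nM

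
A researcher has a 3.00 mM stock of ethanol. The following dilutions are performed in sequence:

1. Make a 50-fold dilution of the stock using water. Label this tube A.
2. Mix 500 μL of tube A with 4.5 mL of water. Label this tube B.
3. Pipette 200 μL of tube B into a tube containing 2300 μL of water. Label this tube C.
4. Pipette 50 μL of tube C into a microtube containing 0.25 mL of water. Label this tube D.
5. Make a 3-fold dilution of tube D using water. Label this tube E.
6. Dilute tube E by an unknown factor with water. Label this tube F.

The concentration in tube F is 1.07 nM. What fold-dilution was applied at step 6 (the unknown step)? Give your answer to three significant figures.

24.9-fold

Step 1: 50-fold → factor 50
Step 2: 500 μL + 4.5 mL = 5000 μL total → factor 5000/500 = 10
Step 3: 200 μL + 2300 μL = 2500 μL total → factor 2500/200 = 12.5
Step 4: 50 μL + 0.25 mL = 300 μL total → factor 300/50 = 6
Step 5: 3-fold → factor 3
Step 6: unknown factor x
Product of known-step factors = 1.125 × 10^5
Overall factor = 3.00 mM / (1.07 nM) = 2.8037 × 10^6
x = 2.8037 × 10^6 / 1.125 × 10^5 = 24.9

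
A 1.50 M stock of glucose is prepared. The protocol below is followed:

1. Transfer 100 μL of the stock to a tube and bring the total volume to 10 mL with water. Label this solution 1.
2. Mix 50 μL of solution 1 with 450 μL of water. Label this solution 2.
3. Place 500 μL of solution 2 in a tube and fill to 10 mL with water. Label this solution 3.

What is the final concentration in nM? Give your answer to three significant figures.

7.50 × 10^4 nM

Step 1: 100 μL brought to 10 mL → factor 10000/100 = 100
Step 2: 50 μL + 450 μL = 500 μL total → factor 500/50 = 10
Step 3: 500 μL brought to 10 mL → factor 10000/500 = 20
Overall dilution factor = 100 × 10 × 20 = 20000
Final = 1.50 M / 20000 = 7.500 × 10^-5 M = 7.50 × 10^4 nM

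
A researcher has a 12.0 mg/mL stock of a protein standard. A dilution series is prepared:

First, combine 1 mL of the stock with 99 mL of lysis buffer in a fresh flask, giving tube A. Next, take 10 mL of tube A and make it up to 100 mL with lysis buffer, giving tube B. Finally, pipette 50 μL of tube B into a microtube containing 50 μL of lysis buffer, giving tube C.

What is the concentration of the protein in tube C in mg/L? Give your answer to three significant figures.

6.00 mg/L

Step 1: 1 mL + 99 mL = 100 mL total → factor 100/1 = 100
Step 2: 10 mL brought to 100 mL → factor 100/10 = 10
Step 3: 50 μL + 50 μL = 100 μL total → factor 100/50 = 2
Overall dilution factor = 100 × 10 × 2 = 2000
Final = 12.0 mg/mL / 2000 = 0.006000 mg/mL = 6.00 mg/L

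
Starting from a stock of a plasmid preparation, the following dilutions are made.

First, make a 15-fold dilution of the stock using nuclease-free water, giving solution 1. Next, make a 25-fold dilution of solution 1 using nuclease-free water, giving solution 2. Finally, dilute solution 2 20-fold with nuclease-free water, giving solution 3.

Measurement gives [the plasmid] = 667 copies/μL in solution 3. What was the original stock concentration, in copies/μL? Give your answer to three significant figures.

5.00 × 10^6 copies/μL

Step 1: 15-fold → factor 15
Step 2: 25-fold → factor 25
Step 3: 20-fold → factor 20
Overall dilution factor = 15 × 25 × 20 = 7500
Stock = 667 copies/μL × 7500 = 5.00 × 10^6 copies/μL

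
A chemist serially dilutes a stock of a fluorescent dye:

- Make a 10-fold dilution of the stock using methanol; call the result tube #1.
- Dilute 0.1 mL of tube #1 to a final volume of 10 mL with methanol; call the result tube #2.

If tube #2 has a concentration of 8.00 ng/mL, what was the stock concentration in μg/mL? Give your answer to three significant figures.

8.00 μg/mL

Step 1: 10-fold → factor 10
Step 2: 0.1 mL brought to 10 mL → factor 10/0.1 = 100
Overall dilution factor = 10 × 100 = 1000
Stock = 8.00 ng/mL × 1000 = 8000 ng/mL = 8.00 μg/mL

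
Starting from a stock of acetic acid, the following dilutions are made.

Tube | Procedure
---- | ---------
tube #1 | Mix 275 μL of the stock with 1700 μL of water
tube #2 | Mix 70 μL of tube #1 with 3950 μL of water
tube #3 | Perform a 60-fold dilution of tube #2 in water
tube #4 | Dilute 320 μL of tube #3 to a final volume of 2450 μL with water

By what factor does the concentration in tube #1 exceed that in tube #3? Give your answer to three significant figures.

Step 1: 275 μL + 1700 μL = 1975 μL total → factor 1975/275 = 7.1818
Step 2: 70 μL + 3950 μL = 4020 μL total → factor 4020/70 = 57.429
Step 3: 60-fold → factor 60
Dilution factor to tube #1 = 7.1818; to tube #3 = 24746
[tube #1]/[tube #3] = (factor to tube #3)/(factor to tube #1) = 24746/7.1818 = 3.45 × 10^3

3.45 × 10^3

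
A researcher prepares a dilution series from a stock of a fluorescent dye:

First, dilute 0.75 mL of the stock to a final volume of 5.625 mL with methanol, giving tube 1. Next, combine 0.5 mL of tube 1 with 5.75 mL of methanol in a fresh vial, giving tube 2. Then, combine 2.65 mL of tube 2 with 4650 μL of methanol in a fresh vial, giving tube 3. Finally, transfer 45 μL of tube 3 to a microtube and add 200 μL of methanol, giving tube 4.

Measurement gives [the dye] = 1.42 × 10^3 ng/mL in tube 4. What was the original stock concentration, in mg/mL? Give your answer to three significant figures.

2.00 mg/mL

Step 1: 0.75 mL brought to 5.625 mL → factor 5.625/0.75 = 7.5
Step 2: 0.5 mL + 5.75 mL = 6.25 mL total → factor 6.25/0.5 = 12.5
Step 3: 2.65 mL + 4650 μL = 7.3 mL total → factor 7.3/2.65 = 2.7547
Step 4: 45 μL + 200 μL = 245 μL total → factor 245/45 = 5.4444
Overall dilution factor = 7.5 × 12.5 × 2.7547 × 5.4444 = 1406.1
Stock = 1.42 × 10^3 ng/mL × 1406.1 = 1.997 × 10^6 ng/mL = 2.00 mg/mL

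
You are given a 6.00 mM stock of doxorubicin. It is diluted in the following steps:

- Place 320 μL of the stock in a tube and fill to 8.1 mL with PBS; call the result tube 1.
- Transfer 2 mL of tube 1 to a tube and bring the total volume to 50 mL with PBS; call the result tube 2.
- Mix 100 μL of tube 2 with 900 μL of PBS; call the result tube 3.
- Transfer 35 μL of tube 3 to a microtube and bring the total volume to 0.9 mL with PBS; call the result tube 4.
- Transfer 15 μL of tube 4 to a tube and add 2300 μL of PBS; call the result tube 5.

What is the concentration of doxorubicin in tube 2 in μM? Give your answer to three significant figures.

Step 1: 320 μL brought to 8.1 mL → factor 8100/320 = 25.312
Step 2: 2 mL brought to 50 mL → factor 50/2 = 25
Dilution factor through tube 2 = 25.312 × 25 = 632.81
[tube 2] = 6.00 mM / 632.81 = 0.009481 mM = 9.48 μM

9.48 μM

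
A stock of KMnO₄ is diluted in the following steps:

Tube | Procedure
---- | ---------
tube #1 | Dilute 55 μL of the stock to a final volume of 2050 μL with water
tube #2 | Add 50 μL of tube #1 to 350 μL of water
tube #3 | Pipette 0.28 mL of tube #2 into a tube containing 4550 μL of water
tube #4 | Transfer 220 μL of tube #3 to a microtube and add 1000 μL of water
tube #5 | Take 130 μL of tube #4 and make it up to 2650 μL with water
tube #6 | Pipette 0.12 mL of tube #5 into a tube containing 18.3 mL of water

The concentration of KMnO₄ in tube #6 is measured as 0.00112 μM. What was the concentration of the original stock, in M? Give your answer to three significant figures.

Step 1: 55 μL brought to 2050 μL → factor 2050/55 = 37.273
Step 2: 50 μL + 350 μL = 400 μL total → factor 400/50 = 8
Step 3: 0.28 mL + 4550 μL = 4.83 mL total → factor 4.83/0.28 = 17.25
Step 4: 220 μL + 1000 μL = 1220 μL total → factor 1220/220 = 5.5455
Step 5: 130 μL brought to 2650 μL → factor 2650/130 = 20.385
Step 6: 0.12 mL + 18.3 mL = 18.42 mL total → factor 18.42/0.12 = 153.5
Overall dilution factor = 37.273 × 8 × 17.25 × 5.5455 × 20.385 × 153.5 = 8.9252 × 10^7
Stock = 0.00112 μM × 8.9252 × 10^7 = 9.996 × 10^4 μM = 0.100 M

0.100 M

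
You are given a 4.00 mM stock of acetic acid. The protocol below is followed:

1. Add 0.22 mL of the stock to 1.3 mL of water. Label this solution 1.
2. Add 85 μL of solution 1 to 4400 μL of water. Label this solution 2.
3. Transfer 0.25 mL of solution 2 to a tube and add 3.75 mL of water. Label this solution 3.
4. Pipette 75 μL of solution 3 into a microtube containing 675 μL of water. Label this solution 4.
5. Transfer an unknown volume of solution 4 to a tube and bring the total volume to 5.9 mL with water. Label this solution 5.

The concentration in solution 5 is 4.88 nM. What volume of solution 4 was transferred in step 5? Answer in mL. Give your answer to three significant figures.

0.420 mL

Step 1: 0.22 mL + 1.3 mL = 1.52 mL total → factor 1.52/0.22 = 6.9091
Step 2: 85 μL + 4400 μL = 4485 μL total → factor 4485/85 = 52.765
Step 3: 0.25 mL + 3.75 mL = 4 mL total → factor 4/0.25 = 16
Step 4: 75 μL + 675 μL = 750 μL total → factor 750/75 = 10
Step 5: v brought to 5.9 mL → factor = 5.9 mL/v
Product of known-step factors = 58329
Overall factor = 4.00 mM / (4.88 nM) = 8.1967 × 10^5
Step-5 factor = 8.1967 × 10^5 / 58329 = 14.053
v = 5.9 mL / 14.053 = 0.420 mL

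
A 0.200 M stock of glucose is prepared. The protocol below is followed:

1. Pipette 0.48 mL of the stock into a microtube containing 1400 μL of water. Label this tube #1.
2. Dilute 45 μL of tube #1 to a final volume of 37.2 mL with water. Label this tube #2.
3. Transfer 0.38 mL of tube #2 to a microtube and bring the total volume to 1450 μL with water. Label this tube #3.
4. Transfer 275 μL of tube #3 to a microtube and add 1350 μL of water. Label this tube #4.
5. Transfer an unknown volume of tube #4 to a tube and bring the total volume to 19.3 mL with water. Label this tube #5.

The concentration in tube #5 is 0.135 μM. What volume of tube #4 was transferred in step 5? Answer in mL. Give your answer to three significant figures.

0.951 mL

Step 1: 0.48 mL + 1400 μL = 1.88 mL total → factor 1.88/0.48 = 3.9167
Step 2: 45 μL brought to 37.2 mL → factor 37200/45 = 826.67
Step 3: 0.38 mL brought to 1450 μL → factor 1.45/0.38 = 3.8158
Step 4: 275 μL + 1350 μL = 1625 μL total → factor 1625/275 = 5.9091
Step 5: v brought to 19.3 mL → factor = 19.3 mL/v
Product of known-step factors = 73005
Overall factor = 0.200 M / (0.135 μM) = 1.4815 × 10^6
Step-5 factor = 1.4815 × 10^6 / 73005 = 20.293
v = 19.3 mL / 20.293 = 0.951 mL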